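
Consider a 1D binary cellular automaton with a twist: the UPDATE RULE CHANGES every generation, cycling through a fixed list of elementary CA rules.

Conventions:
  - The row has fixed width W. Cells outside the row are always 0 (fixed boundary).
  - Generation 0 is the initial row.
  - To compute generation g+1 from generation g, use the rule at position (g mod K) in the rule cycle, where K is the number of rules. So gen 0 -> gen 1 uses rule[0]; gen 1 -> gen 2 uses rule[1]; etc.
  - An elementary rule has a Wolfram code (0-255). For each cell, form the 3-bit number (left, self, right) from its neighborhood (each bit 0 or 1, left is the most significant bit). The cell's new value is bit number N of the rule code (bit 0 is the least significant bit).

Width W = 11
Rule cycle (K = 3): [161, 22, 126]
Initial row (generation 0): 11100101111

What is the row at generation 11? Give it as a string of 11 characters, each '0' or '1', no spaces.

Gen 0: 11100101111
Gen 1 (rule 161): 01000010110
Gen 2 (rule 22): 11100110001
Gen 3 (rule 126): 10111111011
Gen 4 (rule 161): 01011110100
Gen 5 (rule 22): 11000000110
Gen 6 (rule 126): 11100001111
Gen 7 (rule 161): 01001100110
Gen 8 (rule 22): 11110011001
Gen 9 (rule 126): 10011111111
Gen 10 (rule 161): 00001111110
Gen 11 (rule 22): 00010000001

Answer: 00010000001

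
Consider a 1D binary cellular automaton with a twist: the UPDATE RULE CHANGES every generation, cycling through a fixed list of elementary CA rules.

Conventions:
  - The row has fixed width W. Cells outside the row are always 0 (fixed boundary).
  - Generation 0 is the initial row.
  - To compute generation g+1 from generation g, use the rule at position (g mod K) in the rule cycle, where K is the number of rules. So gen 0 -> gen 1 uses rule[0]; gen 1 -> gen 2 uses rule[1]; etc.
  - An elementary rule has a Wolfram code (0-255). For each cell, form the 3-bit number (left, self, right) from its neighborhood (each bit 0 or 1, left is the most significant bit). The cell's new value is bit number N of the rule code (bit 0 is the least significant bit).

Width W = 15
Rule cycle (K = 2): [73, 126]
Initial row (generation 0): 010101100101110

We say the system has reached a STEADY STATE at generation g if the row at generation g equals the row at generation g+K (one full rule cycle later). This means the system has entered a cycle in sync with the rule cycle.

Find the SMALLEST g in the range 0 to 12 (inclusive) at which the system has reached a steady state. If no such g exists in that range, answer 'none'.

Gen 0: 010101100101110
Gen 1 (rule 73): 000001100001010
Gen 2 (rule 126): 000011110011111
Gen 3 (rule 73): 111010010010001
Gen 4 (rule 126): 101111111111011
Gen 5 (rule 73): 001000000001011
Gen 6 (rule 126): 011100000011111
Gen 7 (rule 73): 010101111010001
Gen 8 (rule 126): 111111001111011
Gen 9 (rule 73): 100001001001011
Gen 10 (rule 126): 110011111111111
Gen 11 (rule 73): 110010000000001
Gen 12 (rule 126): 111111000000011
Gen 13 (rule 73): 100001011111011
Gen 14 (rule 126): 110011110001111

Answer: none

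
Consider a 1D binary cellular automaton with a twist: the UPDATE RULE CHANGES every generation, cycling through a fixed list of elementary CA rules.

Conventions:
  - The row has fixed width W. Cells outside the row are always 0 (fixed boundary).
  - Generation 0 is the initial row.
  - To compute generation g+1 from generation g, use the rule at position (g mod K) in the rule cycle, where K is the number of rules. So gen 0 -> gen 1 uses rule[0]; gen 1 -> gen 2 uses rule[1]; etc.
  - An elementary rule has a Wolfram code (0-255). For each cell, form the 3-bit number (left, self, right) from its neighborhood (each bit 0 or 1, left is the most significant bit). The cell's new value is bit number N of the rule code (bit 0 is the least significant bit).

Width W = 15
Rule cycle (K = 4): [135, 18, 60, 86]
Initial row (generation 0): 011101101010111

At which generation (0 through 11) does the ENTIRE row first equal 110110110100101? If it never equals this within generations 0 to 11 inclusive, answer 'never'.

Gen 0: 011101101010111
Gen 1 (rule 135): 101000001010010
Gen 2 (rule 18): 000100010001101
Gen 3 (rule 60): 000110011001011
Gen 4 (rule 86): 001011101111001
Gen 5 (rule 135): 111001000110011
Gen 6 (rule 18): 000110101001100
Gen 7 (rule 60): 000101111101010
Gen 8 (rule 86): 001100000101011
Gen 9 (rule 135): 110001111101000
Gen 10 (rule 18): 001010000000100
Gen 11 (rule 60): 001111000000110

Answer: never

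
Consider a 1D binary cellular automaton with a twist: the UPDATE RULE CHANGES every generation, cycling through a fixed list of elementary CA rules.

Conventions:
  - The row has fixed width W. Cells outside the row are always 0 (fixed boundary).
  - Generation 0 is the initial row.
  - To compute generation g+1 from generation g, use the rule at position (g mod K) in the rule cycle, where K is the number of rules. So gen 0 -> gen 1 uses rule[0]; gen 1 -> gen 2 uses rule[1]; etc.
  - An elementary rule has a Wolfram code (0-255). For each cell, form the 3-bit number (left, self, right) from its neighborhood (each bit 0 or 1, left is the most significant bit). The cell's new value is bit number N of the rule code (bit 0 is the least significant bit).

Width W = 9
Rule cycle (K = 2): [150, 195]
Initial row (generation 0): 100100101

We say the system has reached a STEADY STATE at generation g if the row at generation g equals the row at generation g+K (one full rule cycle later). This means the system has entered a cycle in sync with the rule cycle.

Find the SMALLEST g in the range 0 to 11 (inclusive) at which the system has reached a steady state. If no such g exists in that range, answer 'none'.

Answer: none

Derivation:
Gen 0: 100100101
Gen 1 (rule 150): 111111101
Gen 2 (rule 195): 011111100
Gen 3 (rule 150): 101111010
Gen 4 (rule 195): 000111000
Gen 5 (rule 150): 001010100
Gen 6 (rule 195): 110000001
Gen 7 (rule 150): 001000011
Gen 8 (rule 195): 110011101
Gen 9 (rule 150): 001101001
Gen 10 (rule 195): 110100010
Gen 11 (rule 150): 000110111
Gen 12 (rule 195): 111010011
Gen 13 (rule 150): 010011100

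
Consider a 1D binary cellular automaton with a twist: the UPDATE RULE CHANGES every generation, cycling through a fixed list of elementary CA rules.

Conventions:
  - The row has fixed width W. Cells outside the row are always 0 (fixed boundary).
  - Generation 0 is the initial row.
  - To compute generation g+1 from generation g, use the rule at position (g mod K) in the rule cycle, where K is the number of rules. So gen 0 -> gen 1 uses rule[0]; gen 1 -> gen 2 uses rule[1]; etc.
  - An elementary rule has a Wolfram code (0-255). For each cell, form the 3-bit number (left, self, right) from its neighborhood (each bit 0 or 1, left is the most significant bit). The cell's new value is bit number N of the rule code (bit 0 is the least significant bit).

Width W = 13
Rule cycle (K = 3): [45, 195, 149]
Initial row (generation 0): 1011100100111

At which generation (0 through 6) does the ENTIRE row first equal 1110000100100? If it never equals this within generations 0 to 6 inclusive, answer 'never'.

Gen 0: 1011100100111
Gen 1 (rule 45): 1110000100100
Gen 2 (rule 195): 0110111001001
Gen 3 (rule 149): 0000010101101
Gen 4 (rule 45): 1111011111011
Gen 5 (rule 195): 0111001111001
Gen 6 (rule 149): 0010100110101

Answer: 1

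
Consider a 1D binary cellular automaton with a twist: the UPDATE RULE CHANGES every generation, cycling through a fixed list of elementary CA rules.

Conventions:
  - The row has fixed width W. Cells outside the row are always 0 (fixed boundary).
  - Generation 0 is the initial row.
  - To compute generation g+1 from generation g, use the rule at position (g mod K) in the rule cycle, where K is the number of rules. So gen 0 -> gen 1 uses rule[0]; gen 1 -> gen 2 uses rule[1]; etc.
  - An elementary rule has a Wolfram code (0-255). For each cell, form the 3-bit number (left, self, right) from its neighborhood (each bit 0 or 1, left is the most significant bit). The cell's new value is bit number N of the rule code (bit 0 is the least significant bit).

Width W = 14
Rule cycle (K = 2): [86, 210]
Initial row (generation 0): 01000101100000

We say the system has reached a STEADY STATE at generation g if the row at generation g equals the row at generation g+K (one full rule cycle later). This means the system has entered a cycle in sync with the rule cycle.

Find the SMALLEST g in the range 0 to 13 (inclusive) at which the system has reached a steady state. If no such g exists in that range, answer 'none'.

Answer: none

Derivation:
Gen 0: 01000101100000
Gen 1 (rule 86): 11101100110000
Gen 2 (rule 210): 01100111011000
Gen 3 (rule 86): 10111001001100
Gen 4 (rule 210): 00011110110110
Gen 5 (rule 86): 00100010010011
Gen 6 (rule 210): 01010101101101
Gen 7 (rule 86): 11010100100101
Gen 8 (rule 210): 01000011011000
Gen 9 (rule 86): 11100101001100
Gen 10 (rule 210): 01111000110110
Gen 11 (rule 86): 10001101010011
Gen 12 (rule 210): 01010100001101
Gen 13 (rule 86): 11010110010101
Gen 14 (rule 210): 01000011100000
Gen 15 (rule 86): 11100100110000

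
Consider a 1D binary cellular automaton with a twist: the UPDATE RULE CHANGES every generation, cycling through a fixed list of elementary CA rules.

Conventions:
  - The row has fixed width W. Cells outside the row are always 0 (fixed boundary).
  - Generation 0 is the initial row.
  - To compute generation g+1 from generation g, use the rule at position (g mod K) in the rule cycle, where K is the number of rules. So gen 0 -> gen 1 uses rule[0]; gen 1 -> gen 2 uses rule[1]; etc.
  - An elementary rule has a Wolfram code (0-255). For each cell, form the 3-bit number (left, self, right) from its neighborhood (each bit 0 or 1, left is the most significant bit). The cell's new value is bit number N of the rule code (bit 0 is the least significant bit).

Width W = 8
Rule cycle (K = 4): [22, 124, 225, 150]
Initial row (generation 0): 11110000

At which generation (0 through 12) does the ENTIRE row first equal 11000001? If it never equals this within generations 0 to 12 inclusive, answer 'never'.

Gen 0: 11110000
Gen 1 (rule 22): 00001000
Gen 2 (rule 124): 00001100
Gen 3 (rule 225): 11100101
Gen 4 (rule 150): 01011101
Gen 5 (rule 22): 11000001
Gen 6 (rule 124): 11100001
Gen 7 (rule 225): 01101100
Gen 8 (rule 150): 10000010
Gen 9 (rule 22): 11000111
Gen 10 (rule 124): 11100101
Gen 11 (rule 225): 01100010
Gen 12 (rule 150): 10010111

Answer: 5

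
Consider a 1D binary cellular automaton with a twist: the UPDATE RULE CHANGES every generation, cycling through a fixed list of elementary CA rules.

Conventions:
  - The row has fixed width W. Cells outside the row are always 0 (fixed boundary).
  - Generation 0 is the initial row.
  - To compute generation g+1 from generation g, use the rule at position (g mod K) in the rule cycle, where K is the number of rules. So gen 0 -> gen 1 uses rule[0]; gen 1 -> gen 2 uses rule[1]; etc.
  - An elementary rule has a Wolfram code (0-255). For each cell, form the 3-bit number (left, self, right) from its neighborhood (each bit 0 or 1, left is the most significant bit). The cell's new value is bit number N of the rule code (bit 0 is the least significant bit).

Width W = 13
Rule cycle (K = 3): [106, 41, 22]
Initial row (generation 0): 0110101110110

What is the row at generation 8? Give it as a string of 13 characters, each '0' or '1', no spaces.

Gen 0: 0110101110110
Gen 1 (rule 106): 1111011011110
Gen 2 (rule 41): 1000110110000
Gen 3 (rule 22): 1101000001000
Gen 4 (rule 106): 1110000010000
Gen 5 (rule 41): 1000111000111
Gen 6 (rule 22): 1101000101000
Gen 7 (rule 106): 1110001010000
Gen 8 (rule 41): 1000100100111

Answer: 1000100100111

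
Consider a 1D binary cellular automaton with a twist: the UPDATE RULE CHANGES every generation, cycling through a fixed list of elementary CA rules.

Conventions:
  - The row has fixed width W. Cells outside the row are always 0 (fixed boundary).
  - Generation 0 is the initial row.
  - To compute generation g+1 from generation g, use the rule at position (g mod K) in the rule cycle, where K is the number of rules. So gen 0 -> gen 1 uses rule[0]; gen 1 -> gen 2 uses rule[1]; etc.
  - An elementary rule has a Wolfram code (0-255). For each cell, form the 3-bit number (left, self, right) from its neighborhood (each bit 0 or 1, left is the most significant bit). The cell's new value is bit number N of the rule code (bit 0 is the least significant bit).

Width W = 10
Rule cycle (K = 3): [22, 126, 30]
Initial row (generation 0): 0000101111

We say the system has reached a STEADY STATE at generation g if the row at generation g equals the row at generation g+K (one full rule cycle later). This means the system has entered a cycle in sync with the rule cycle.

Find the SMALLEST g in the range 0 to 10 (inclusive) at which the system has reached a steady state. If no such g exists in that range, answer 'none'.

Gen 0: 0000101111
Gen 1 (rule 22): 0001100000
Gen 2 (rule 126): 0011110000
Gen 3 (rule 30): 0110001000
Gen 4 (rule 22): 1001011100
Gen 5 (rule 126): 1111110110
Gen 6 (rule 30): 1000000101
Gen 7 (rule 22): 1100001101
Gen 8 (rule 126): 1110011111
Gen 9 (rule 30): 1001110000
Gen 10 (rule 22): 1110001000
Gen 11 (rule 126): 1011011100
Gen 12 (rule 30): 1010010010
Gen 13 (rule 22): 1011111111

Answer: none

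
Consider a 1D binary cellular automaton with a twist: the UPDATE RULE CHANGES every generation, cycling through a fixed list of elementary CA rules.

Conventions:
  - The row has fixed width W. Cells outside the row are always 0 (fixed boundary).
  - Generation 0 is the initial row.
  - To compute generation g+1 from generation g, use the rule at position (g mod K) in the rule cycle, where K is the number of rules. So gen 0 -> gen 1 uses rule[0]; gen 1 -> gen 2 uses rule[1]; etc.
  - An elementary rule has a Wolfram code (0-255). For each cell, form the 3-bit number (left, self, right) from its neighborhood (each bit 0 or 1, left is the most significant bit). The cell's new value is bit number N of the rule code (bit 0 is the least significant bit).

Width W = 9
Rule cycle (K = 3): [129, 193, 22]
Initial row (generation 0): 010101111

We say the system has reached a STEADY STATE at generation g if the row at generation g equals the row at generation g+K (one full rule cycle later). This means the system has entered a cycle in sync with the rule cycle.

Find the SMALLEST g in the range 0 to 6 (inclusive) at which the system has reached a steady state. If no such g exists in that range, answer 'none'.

Gen 0: 010101111
Gen 1 (rule 129): 000000110
Gen 2 (rule 193): 111110010
Gen 3 (rule 22): 000001111
Gen 4 (rule 129): 111100110
Gen 5 (rule 193): 011100010
Gen 6 (rule 22): 100010111
Gen 7 (rule 129): 001000010
Gen 8 (rule 193): 100011000
Gen 9 (rule 22): 110100100

Answer: none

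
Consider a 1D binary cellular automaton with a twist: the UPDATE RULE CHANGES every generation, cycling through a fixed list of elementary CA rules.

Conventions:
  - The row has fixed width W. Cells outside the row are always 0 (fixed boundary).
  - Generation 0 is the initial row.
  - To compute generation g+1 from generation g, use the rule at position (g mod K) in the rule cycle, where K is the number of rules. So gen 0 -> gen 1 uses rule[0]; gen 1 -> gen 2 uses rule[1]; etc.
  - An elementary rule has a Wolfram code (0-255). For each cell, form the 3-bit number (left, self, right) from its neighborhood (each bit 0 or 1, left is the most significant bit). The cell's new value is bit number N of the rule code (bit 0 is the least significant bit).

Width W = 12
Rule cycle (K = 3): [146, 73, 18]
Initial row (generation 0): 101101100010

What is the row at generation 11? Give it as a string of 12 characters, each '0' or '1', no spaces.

Answer: 000001110000

Derivation:
Gen 0: 101101100010
Gen 1 (rule 146): 000000010101
Gen 2 (rule 73): 111111000000
Gen 3 (rule 18): 000000100000
Gen 4 (rule 146): 000001010000
Gen 5 (rule 73): 111100000111
Gen 6 (rule 18): 000010001000
Gen 7 (rule 146): 000101010100
Gen 8 (rule 73): 110000000001
Gen 9 (rule 18): 001000000010
Gen 10 (rule 146): 010100000101
Gen 11 (rule 73): 000001110000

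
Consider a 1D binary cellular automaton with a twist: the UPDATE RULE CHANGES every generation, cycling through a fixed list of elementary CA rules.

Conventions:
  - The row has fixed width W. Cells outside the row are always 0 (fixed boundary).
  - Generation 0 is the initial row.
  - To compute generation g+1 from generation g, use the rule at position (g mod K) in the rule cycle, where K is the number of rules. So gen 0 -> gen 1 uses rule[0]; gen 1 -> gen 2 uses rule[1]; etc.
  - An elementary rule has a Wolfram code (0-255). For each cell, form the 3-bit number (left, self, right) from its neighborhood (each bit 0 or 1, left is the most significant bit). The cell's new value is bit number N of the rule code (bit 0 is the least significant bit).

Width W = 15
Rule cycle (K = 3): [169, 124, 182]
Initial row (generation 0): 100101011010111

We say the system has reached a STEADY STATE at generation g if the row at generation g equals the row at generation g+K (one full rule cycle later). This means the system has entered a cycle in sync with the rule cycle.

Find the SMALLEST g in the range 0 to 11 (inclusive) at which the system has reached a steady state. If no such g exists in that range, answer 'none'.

Answer: none

Derivation:
Gen 0: 100101011010111
Gen 1 (rule 169): 000010110101110
Gen 2 (rule 124): 000011111111011
Gen 3 (rule 182): 000101111110100
Gen 4 (rule 169): 110011111101001
Gen 5 (rule 124): 111010000111101
Gen 6 (rule 182): 010111001011011
Gen 7 (rule 169): 001110000110110
Gen 8 (rule 124): 001011000111111
Gen 9 (rule 182): 011100101011110
Gen 10 (rule 169): 011000010111100
Gen 11 (rule 124): 011100011100110
Gen 12 (rule 182): 101010101011001
Gen 13 (rule 169): 010101010110000
Gen 14 (rule 124): 011111111111000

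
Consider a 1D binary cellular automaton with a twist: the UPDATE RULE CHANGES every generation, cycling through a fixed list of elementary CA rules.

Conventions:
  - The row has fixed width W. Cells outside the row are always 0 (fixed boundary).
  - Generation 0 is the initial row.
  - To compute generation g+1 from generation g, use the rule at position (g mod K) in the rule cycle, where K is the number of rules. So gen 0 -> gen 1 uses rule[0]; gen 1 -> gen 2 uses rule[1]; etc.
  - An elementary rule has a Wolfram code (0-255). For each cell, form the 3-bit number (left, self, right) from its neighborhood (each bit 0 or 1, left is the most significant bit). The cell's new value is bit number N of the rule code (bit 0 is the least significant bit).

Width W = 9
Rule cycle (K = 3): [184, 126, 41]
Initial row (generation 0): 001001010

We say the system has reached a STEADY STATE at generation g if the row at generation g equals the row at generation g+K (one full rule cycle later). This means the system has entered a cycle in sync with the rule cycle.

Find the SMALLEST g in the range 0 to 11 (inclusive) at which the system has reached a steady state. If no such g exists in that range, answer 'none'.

Answer: 9

Derivation:
Gen 0: 001001010
Gen 1 (rule 184): 000100101
Gen 2 (rule 126): 001111111
Gen 3 (rule 41): 101000000
Gen 4 (rule 184): 010100000
Gen 5 (rule 126): 111110000
Gen 6 (rule 41): 100000111
Gen 7 (rule 184): 010000110
Gen 8 (rule 126): 111001111
Gen 9 (rule 41): 100001000
Gen 10 (rule 184): 010000100
Gen 11 (rule 126): 111001110
Gen 12 (rule 41): 100001000
Gen 13 (rule 184): 010000100
Gen 14 (rule 126): 111001110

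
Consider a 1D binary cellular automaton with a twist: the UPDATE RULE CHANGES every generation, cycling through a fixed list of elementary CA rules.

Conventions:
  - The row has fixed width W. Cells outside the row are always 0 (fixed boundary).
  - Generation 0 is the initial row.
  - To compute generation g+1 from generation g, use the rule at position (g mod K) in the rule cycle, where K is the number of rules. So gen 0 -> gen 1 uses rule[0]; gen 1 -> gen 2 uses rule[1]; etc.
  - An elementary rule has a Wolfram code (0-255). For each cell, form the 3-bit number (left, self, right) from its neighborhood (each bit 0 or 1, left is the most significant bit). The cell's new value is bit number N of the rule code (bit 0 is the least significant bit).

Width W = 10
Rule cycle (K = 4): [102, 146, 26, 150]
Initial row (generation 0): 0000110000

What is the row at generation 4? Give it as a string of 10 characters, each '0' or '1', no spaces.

Gen 0: 0000110000
Gen 1 (rule 102): 0001010000
Gen 2 (rule 146): 0010001000
Gen 3 (rule 26): 0101010100
Gen 4 (rule 150): 1101010110

Answer: 1101010110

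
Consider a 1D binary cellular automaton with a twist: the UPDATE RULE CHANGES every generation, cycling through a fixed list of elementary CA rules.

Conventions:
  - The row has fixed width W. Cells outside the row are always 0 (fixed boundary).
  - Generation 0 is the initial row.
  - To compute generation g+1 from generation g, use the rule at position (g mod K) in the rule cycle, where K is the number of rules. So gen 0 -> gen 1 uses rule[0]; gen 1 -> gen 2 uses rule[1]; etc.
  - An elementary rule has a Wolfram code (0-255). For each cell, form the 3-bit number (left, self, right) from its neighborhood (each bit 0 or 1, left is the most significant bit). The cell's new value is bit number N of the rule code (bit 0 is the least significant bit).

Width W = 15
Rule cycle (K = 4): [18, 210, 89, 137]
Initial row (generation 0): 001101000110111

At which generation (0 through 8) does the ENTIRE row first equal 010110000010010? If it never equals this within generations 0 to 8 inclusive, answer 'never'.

Gen 0: 001101000110111
Gen 1 (rule 18): 010000101000000
Gen 2 (rule 210): 101001000100000
Gen 3 (rule 89): 000100110011111
Gen 4 (rule 137): 110000100011110
Gen 5 (rule 18): 001001010100001
Gen 6 (rule 210): 010110000010010
Gen 7 (rule 89): 000111111001001
Gen 8 (rule 137): 110111110000000

Answer: 6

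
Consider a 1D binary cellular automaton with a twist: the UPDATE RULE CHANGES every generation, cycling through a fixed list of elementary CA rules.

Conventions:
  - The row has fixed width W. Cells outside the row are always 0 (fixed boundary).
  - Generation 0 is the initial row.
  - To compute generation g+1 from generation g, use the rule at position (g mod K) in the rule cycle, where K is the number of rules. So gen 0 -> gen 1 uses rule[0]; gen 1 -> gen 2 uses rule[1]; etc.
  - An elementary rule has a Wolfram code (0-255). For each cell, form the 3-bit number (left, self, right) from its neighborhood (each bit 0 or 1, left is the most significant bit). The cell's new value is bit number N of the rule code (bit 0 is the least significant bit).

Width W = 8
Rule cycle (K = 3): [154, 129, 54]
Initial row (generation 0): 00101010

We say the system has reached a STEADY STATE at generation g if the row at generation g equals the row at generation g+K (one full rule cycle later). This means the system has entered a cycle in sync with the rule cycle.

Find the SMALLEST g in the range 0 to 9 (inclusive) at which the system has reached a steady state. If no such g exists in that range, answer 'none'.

Gen 0: 00101010
Gen 1 (rule 154): 01000001
Gen 2 (rule 129): 00011100
Gen 3 (rule 54): 00100010
Gen 4 (rule 154): 01010101
Gen 5 (rule 129): 00000000
Gen 6 (rule 54): 00000000
Gen 7 (rule 154): 00000000
Gen 8 (rule 129): 11111111
Gen 9 (rule 54): 00000000
Gen 10 (rule 154): 00000000
Gen 11 (rule 129): 11111111
Gen 12 (rule 54): 00000000

Answer: 6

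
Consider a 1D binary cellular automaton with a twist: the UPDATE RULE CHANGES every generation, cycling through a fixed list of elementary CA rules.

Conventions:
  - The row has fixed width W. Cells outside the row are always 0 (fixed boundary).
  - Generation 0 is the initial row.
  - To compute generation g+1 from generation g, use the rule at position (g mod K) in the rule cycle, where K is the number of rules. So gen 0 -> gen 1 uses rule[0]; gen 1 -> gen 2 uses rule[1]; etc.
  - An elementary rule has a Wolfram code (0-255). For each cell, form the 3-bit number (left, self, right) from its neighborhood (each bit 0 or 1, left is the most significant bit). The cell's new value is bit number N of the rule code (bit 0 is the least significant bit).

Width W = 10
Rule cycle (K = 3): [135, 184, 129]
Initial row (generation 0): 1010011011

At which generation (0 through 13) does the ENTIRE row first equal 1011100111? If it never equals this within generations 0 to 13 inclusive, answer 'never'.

Answer: 13

Derivation:
Gen 0: 1010011011
Gen 1 (rule 135): 1010100000
Gen 2 (rule 184): 0101010000
Gen 3 (rule 129): 0000000111
Gen 4 (rule 135): 1111111010
Gen 5 (rule 184): 1111110101
Gen 6 (rule 129): 0111100000
Gen 7 (rule 135): 1011001111
Gen 8 (rule 184): 0110101110
Gen 9 (rule 129): 0000000100
Gen 10 (rule 135): 1111111101
Gen 11 (rule 184): 1111111010
Gen 12 (rule 129): 0111110000
Gen 13 (rule 135): 1011100111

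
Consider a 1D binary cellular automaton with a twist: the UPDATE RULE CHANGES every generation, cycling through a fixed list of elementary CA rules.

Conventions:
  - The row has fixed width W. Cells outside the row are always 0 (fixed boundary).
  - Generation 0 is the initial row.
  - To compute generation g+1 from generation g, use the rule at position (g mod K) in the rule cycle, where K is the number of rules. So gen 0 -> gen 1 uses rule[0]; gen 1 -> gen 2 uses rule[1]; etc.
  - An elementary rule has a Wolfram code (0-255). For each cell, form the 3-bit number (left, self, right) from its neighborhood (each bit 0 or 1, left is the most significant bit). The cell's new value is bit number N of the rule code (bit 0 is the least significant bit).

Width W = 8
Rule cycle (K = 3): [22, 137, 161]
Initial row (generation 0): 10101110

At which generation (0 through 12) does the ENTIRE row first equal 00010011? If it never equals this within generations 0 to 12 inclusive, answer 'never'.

Answer: 4

Derivation:
Gen 0: 10101110
Gen 1 (rule 22): 10100001
Gen 2 (rule 137): 00001100
Gen 3 (rule 161): 11100001
Gen 4 (rule 22): 00010011
Gen 5 (rule 137): 11000010
Gen 6 (rule 161): 00011000
Gen 7 (rule 22): 00100100
Gen 8 (rule 137): 10000001
Gen 9 (rule 161): 00111100
Gen 10 (rule 22): 01000010
Gen 11 (rule 137): 00011000
Gen 12 (rule 161): 11000011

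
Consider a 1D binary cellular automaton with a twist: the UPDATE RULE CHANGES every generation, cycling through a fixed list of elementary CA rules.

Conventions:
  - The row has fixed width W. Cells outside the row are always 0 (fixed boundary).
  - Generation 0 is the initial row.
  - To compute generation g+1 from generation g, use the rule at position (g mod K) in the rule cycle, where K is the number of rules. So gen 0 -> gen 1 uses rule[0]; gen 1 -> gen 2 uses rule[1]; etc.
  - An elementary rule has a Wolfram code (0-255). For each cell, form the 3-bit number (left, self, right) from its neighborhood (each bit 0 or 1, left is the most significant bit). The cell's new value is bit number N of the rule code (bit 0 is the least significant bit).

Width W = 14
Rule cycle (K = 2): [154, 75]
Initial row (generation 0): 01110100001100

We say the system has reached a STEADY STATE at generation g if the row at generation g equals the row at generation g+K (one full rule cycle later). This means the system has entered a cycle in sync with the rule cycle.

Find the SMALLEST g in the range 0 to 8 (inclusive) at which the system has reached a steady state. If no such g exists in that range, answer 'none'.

Answer: none

Derivation:
Gen 0: 01110100001100
Gen 1 (rule 154): 11100010011010
Gen 2 (rule 75): 10101100111000
Gen 3 (rule 154): 00001011110100
Gen 4 (rule 75): 11110010010001
Gen 5 (rule 154): 11101101101010
Gen 6 (rule 75): 10101101100000
Gen 7 (rule 154): 00001001010000
Gen 8 (rule 75): 11110010000111
Gen 9 (rule 154): 11101101001110
Gen 10 (rule 75): 10101100011010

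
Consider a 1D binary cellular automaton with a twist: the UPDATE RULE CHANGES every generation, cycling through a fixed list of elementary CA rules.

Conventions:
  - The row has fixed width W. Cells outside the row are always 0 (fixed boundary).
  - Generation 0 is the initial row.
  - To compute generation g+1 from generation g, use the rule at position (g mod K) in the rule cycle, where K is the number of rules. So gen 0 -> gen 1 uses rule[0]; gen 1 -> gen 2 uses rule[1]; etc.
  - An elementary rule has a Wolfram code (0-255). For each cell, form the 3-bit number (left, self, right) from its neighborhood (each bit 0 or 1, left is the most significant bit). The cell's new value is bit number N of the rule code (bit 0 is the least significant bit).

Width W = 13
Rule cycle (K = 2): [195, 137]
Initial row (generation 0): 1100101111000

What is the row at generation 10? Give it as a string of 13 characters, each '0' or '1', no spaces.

Answer: 1110010000010

Derivation:
Gen 0: 1100101111000
Gen 1 (rule 195): 0101000111011
Gen 2 (rule 137): 0000010110010
Gen 3 (rule 195): 1111100010100
Gen 4 (rule 137): 1111001000001
Gen 5 (rule 195): 0111010011110
Gen 6 (rule 137): 0110000011100
Gen 7 (rule 195): 1010111101101
Gen 8 (rule 137): 0000111001000
Gen 9 (rule 195): 1111011010011
Gen 10 (rule 137): 1110010000010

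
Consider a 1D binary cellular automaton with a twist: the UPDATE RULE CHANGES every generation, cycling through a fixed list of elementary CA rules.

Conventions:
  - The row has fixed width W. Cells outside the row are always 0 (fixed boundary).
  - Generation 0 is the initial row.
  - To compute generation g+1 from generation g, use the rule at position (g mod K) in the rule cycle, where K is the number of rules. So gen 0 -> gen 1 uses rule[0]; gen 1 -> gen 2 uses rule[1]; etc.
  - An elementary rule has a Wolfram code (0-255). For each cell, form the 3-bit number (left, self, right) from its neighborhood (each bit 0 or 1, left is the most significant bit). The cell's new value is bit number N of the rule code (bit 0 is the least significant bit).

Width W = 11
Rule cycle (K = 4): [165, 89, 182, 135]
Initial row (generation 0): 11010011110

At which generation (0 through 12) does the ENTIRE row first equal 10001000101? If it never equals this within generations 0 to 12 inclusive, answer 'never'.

Answer: 6

Derivation:
Gen 0: 11010011110
Gen 1 (rule 165): 00110001100
Gen 2 (rule 89): 10111101111
Gen 3 (rule 182): 11011010110
Gen 4 (rule 135): 00000010000
Gen 5 (rule 165): 11111010111
Gen 6 (rule 89): 10001000101
Gen 7 (rule 182): 11011101111
Gen 8 (rule 135): 00001000110
Gen 9 (rule 165): 11101010000
Gen 10 (rule 89): 10100001111
Gen 11 (rule 182): 11110010110
Gen 12 (rule 135): 01100110000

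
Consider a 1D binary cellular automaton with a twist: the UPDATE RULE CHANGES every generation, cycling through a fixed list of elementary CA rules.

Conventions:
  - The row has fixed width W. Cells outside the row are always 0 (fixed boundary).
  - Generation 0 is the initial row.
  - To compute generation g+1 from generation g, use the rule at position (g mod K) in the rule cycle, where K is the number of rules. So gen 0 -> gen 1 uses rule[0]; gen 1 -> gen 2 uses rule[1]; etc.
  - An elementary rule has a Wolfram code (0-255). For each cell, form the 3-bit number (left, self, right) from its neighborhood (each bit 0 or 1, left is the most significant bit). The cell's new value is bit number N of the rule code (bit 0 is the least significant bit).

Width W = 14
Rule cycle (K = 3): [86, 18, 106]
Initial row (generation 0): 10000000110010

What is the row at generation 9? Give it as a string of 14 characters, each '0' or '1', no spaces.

Gen 0: 10000000110010
Gen 1 (rule 86): 11000001011111
Gen 2 (rule 18): 00100010000000
Gen 3 (rule 106): 01000100000000
Gen 4 (rule 86): 11101110000000
Gen 5 (rule 18): 00000001000000
Gen 6 (rule 106): 00000010000000
Gen 7 (rule 86): 00000111000000
Gen 8 (rule 18): 00001000100000
Gen 9 (rule 106): 00010001000000

Answer: 00010001000000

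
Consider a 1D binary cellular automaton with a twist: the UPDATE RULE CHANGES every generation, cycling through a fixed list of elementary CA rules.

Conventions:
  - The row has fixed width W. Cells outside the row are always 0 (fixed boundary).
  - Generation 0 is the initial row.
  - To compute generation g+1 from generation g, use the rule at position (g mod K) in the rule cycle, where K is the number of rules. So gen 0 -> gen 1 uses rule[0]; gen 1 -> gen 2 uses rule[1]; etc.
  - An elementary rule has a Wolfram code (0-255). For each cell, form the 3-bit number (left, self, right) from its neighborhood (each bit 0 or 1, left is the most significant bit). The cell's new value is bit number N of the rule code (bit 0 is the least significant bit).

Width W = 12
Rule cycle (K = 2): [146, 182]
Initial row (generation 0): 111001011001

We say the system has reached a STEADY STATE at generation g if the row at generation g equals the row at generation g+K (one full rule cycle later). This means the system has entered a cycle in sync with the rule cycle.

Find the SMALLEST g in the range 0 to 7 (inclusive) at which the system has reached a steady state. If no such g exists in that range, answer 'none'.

Gen 0: 111001011001
Gen 1 (rule 146): 010110000110
Gen 2 (rule 182): 111001001001
Gen 3 (rule 146): 010110110110
Gen 4 (rule 182): 111001001001
Gen 5 (rule 146): 010110110110
Gen 6 (rule 182): 111001001001
Gen 7 (rule 146): 010110110110
Gen 8 (rule 182): 111001001001
Gen 9 (rule 146): 010110110110

Answer: 2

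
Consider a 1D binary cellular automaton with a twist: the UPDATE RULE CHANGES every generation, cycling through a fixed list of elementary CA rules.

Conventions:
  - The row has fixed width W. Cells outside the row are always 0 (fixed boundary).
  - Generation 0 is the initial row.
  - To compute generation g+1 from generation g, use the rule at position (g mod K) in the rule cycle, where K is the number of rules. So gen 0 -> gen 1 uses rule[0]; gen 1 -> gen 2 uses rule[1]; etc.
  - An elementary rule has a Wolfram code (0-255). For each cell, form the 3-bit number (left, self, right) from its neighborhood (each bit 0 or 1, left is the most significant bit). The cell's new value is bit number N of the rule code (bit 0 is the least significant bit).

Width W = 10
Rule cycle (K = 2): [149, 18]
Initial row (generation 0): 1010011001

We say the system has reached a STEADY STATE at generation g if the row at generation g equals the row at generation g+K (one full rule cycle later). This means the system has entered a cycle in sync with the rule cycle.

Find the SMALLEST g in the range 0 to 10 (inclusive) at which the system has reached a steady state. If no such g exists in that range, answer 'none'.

Answer: 4

Derivation:
Gen 0: 1010011001
Gen 1 (rule 149): 1011000101
Gen 2 (rule 18): 0000101000
Gen 3 (rule 149): 1110101111
Gen 4 (rule 18): 0000000000
Gen 5 (rule 149): 1111111111
Gen 6 (rule 18): 0000000000
Gen 7 (rule 149): 1111111111
Gen 8 (rule 18): 0000000000
Gen 9 (rule 149): 1111111111
Gen 10 (rule 18): 0000000000
Gen 11 (rule 149): 1111111111
Gen 12 (rule 18): 0000000000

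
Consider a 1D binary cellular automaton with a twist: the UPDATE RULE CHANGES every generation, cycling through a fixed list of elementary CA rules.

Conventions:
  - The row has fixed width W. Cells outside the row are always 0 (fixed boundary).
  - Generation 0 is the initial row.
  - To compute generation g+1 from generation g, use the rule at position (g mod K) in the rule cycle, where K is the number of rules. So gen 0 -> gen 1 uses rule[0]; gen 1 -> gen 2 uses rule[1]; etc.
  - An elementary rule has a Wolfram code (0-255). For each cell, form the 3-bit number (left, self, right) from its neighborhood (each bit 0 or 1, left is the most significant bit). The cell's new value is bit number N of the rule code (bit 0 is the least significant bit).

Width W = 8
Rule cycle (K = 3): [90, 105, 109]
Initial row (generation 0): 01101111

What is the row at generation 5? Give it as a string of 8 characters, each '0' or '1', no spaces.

Answer: 00001010

Derivation:
Gen 0: 01101111
Gen 1 (rule 90): 11101001
Gen 2 (rule 105): 10110000
Gen 3 (rule 109): 11110111
Gen 4 (rule 90): 10010101
Gen 5 (rule 105): 00001010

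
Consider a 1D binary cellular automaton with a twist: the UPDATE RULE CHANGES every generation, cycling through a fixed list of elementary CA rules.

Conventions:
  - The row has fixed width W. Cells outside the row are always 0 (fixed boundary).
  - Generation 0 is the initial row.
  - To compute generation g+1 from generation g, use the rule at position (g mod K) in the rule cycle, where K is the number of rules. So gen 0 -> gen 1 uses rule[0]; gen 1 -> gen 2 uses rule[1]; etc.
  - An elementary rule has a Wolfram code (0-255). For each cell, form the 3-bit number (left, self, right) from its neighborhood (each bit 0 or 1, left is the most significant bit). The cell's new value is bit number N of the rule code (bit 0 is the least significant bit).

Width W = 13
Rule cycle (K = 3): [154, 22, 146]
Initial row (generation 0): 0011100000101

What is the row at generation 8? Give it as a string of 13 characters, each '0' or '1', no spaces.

Gen 0: 0011100000101
Gen 1 (rule 154): 0111010001000
Gen 2 (rule 22): 1000011011100
Gen 3 (rule 146): 0100100001010
Gen 4 (rule 154): 1011010010001
Gen 5 (rule 22): 1000011111011
Gen 6 (rule 146): 0100101110000
Gen 7 (rule 154): 1011001101000
Gen 8 (rule 22): 1000110001100

Answer: 1000110001100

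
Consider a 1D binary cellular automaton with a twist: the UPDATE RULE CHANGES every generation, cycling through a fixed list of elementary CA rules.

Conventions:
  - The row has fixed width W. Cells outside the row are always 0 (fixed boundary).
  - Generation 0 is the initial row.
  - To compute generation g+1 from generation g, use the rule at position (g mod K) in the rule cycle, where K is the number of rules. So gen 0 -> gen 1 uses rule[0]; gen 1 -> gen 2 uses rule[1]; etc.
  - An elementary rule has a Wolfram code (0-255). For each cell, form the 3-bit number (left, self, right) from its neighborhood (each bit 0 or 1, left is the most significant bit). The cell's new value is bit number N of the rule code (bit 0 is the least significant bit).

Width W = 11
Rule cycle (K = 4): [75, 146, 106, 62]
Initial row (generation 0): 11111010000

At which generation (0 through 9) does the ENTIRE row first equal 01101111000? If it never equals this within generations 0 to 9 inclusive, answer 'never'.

Answer: never

Derivation:
Gen 0: 11111010000
Gen 1 (rule 75): 10001000111
Gen 2 (rule 146): 01010101010
Gen 3 (rule 106): 10101010100
Gen 4 (rule 62): 11111111110
Gen 5 (rule 75): 10000000010
Gen 6 (rule 146): 01000000101
Gen 7 (rule 106): 10000001010
Gen 8 (rule 62): 11000011111
Gen 9 (rule 75): 11011110001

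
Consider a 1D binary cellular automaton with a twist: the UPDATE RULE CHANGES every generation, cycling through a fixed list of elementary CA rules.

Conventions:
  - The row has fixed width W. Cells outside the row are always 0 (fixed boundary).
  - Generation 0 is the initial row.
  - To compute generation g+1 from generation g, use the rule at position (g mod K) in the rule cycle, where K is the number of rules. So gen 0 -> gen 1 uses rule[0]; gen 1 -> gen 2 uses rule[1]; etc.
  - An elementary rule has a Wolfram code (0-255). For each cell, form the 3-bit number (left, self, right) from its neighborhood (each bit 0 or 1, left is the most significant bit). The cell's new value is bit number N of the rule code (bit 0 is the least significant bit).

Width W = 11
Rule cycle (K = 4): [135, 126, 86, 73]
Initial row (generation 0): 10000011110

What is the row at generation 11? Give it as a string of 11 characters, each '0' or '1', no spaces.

Gen 0: 10000011110
Gen 1 (rule 135): 10111101100
Gen 2 (rule 126): 11100111110
Gen 3 (rule 86): 00111000011
Gen 4 (rule 73): 10101011011
Gen 5 (rule 135): 10101000000
Gen 6 (rule 126): 11111100000
Gen 7 (rule 86): 00000110000
Gen 8 (rule 73): 11110110111
Gen 9 (rule 135): 01100000010
Gen 10 (rule 126): 11110000111
Gen 11 (rule 86): 00011001001

Answer: 00011001001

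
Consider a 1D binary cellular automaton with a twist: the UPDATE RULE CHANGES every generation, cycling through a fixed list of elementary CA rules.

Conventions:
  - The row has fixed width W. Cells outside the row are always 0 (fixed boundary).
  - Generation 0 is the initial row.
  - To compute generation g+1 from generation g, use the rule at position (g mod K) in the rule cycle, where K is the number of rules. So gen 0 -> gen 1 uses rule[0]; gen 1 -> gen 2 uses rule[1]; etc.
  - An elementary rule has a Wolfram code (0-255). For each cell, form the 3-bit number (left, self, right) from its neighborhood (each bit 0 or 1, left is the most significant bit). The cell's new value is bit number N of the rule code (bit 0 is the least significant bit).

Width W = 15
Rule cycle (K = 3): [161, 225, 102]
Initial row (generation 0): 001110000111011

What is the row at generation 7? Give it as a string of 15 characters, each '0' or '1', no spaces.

Gen 0: 001110000111011
Gen 1 (rule 161): 100100110010100
Gen 2 (rule 225): 000000010001001
Gen 3 (rule 102): 000000110011011
Gen 4 (rule 161): 111110000000100
Gen 5 (rule 225): 011110111110001
Gen 6 (rule 102): 100011000010011
Gen 7 (rule 161): 001000011000000

Answer: 001000011000000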